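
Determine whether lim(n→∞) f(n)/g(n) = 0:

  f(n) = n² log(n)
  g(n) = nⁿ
True

f(n) = n² log(n) is O(n² log n), and g(n) = nⁿ is O(nⁿ).
Since O(n² log n) grows strictly slower than O(nⁿ), f(n) = o(g(n)) is true.
This means lim(n→∞) f(n)/g(n) = 0.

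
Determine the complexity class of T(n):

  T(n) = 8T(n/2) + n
Θ(n³)

Master Theorem: a = 8, b = 2, f(n) = n.
Compute the critical exponent d = log₂(8) = 3.
Compare f(n) = Θ(n) against n^d:
  k = 1 < d = 3, so f(n) = O(n^(d-ε)) — Case 1.
  The recursion cost dominates: T(n) = Θ(n^d) = Θ(n³).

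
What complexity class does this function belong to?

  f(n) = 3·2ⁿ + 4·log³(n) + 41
O(2ⁿ)

The dominant term in 3·2ⁿ + 4·log³(n) + 41 is 3·2ⁿ, which is Θ(2ⁿ).
Lower-order terms (4·log³(n), 41) are asymptotically negligible.
Constants are absorbed, so the tightest bound is O(2ⁿ).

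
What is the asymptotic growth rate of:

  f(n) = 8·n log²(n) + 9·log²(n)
Θ(n log² n)

Order the terms by growth rate: 9·log²(n) ≺ 8·n log²(n).
The fastest-growing term 8·n log²(n) dominates as n → ∞; dropping its constant factor gives Θ(n log² n).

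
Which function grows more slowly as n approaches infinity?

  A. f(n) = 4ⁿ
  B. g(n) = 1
B

f(n) = 4ⁿ is O(4ⁿ), while g(n) = 1 is O(1).
Since O(1) grows slower than O(4ⁿ), g(n) is dominated.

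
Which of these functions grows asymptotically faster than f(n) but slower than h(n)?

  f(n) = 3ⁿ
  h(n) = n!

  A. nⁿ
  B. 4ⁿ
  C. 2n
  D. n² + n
B

We need g(n) with 3ⁿ = o(g(n)) and g(n) = o(n!), i.e. O(3ⁿ) ≺ g ≺ O(n!).
Check each option:
  A. nⁿ — O(nⁿ) does not grow strictly slower than h(n)
  B. 4ⁿ — O(4ⁿ) is strictly between O(3ⁿ) and O(n!) ✓
  C. 2n — O(n) does not grow strictly faster than f(n)
  D. n² + n — O(n²) does not grow strictly faster than f(n)

Only option B (4ⁿ) lies strictly between.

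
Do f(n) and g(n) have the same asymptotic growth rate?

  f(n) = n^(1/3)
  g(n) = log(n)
False

f(n) = n^(1/3) is O(n^(1/3)), and g(n) = log(n) is O(log n).
Since they have different growth rates, f(n) = Θ(g(n)) is false.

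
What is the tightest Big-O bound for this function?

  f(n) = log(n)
O(log n)

The dominant term in log(n) is log(n), which is Θ(log n).
Constants are absorbed, so the tightest bound is O(log n).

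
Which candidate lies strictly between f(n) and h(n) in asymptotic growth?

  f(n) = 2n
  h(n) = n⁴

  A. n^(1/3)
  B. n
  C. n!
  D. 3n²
D

We need g(n) with 2n = o(g(n)) and g(n) = o(n⁴), i.e. O(n) ≺ g ≺ O(n⁴).
Check each option:
  A. n^(1/3) — O(n^(1/3)) does not grow strictly faster than f(n)
  B. n — O(n) does not grow strictly faster than f(n)
  C. n! — O(n!) does not grow strictly slower than h(n)
  D. 3n² — O(n²) is strictly between O(n) and O(n⁴) ✓

Only option D (3n²) lies strictly between.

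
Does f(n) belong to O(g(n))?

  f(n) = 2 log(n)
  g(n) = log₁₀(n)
True

f(n) = 2 log(n) and g(n) = log₁₀(n) are both O(log n).
Big-O permits equal growth rates (f ≤ c·g for some c), so f(n) = O(g(n)) is true.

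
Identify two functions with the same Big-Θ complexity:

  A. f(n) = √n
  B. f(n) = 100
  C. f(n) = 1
B and C

Examining each function:
  A. √n is O(√n)
  B. 100 is O(1)
  C. 1 is O(1)

Functions B and C both have the same complexity class.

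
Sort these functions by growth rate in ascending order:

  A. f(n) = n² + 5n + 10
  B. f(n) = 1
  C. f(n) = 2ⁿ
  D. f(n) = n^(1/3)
B < D < A < C

Comparing growth rates:
B = 1 is O(1)
D = n^(1/3) is O(n^(1/3))
A = n² + 5n + 10 is O(n²)
C = 2ⁿ is O(2ⁿ)

Therefore, the order from slowest to fastest is: B < D < A < C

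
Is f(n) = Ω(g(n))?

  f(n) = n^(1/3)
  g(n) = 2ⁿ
False

f(n) = n^(1/3) is O(n^(1/3)), and g(n) = 2ⁿ is O(2ⁿ).
Since O(n^(1/3)) grows slower than O(2ⁿ), f(n) = Ω(g(n)) is false.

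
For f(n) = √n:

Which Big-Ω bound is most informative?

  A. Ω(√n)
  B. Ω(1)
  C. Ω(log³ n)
A

f(n) = √n is Ω(√n).
All listed options are valid Big-Ω bounds (lower bounds),
but Ω(√n) is the tightest (largest valid bound).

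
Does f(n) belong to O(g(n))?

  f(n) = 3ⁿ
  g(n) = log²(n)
False

f(n) = 3ⁿ is O(3ⁿ), and g(n) = log²(n) is O(log² n).
Since O(3ⁿ) grows faster than O(log² n), f(n) = O(g(n)) is false.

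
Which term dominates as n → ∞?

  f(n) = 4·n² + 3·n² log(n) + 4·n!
4·n!

Looking at each term:
  - 4·n² is O(n²)
  - 3·n² log(n) is O(n² log n)
  - 4·n! is O(n!)

The term 4·n! (O(n!)) grows fastest and dominates all others.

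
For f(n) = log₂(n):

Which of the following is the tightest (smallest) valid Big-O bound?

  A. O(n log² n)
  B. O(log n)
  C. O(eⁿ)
B

f(n) = log₂(n) is O(log n).
All listed options are valid Big-O bounds (upper bounds),
but O(log n) is the tightest (smallest valid bound).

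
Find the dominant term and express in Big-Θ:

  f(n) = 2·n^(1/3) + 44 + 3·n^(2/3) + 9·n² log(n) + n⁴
Θ(n⁴)

Order the terms by growth rate: 44 ≺ 2·n^(1/3) ≺ 3·n^(2/3) ≺ 9·n² log(n) ≺ n⁴.
The fastest-growing term n⁴ dominates as n → ∞; dropping its constant factor gives Θ(n⁴).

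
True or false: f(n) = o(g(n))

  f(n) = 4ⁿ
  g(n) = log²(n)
False

f(n) = 4ⁿ is O(4ⁿ), and g(n) = log²(n) is O(log² n).
Since O(4ⁿ) grows faster than or equal to O(log² n), f(n) = o(g(n)) is false.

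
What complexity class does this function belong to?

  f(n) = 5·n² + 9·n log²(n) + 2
O(n²)

The dominant term in 5·n² + 9·n log²(n) + 2 is 5·n², which is Θ(n²).
Lower-order terms (9·n log²(n), 2) are asymptotically negligible.
Constants are absorbed, so the tightest bound is O(n²).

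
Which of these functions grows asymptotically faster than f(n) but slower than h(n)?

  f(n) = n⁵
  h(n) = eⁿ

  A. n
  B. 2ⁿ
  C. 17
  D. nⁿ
B

We need g(n) with n⁵ = o(g(n)) and g(n) = o(eⁿ), i.e. O(n⁵) ≺ g ≺ O(eⁿ).
Check each option:
  A. n — O(n) does not grow strictly faster than f(n)
  B. 2ⁿ — O(2ⁿ) is strictly between O(n⁵) and O(eⁿ) ✓
  C. 17 — O(1) does not grow strictly faster than f(n)
  D. nⁿ — O(nⁿ) does not grow strictly slower than h(n)

Only option B (2ⁿ) lies strictly between.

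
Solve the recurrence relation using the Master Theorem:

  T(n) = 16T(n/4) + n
Θ(n²)

Master Theorem: a = 16, b = 4, f(n) = n.
Compute the critical exponent d = log₄(16) = 2.
Compare f(n) = Θ(n) against n^d:
  k = 1 < d = 2, so f(n) = O(n^(d-ε)) — Case 1.
  The recursion cost dominates: T(n) = Θ(n^d) = Θ(n²).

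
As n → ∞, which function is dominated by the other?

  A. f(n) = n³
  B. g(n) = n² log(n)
B

f(n) = n³ is O(n³), while g(n) = n² log(n) is O(n² log n).
Since O(n² log n) grows slower than O(n³), g(n) is dominated.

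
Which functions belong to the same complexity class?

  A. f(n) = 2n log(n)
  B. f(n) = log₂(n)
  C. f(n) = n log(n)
A and C

Examining each function:
  A. 2n log(n) is O(n log n)
  B. log₂(n) is O(log n)
  C. n log(n) is O(n log n)

Functions A and C both have the same complexity class.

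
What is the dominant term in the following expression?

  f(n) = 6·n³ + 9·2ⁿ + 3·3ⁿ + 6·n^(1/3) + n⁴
3·3ⁿ

Looking at each term:
  - 6·n³ is O(n³)
  - 9·2ⁿ is O(2ⁿ)
  - 3·3ⁿ is O(3ⁿ)
  - 6·n^(1/3) is O(n^(1/3))
  - n⁴ is O(n⁴)

The term 3·3ⁿ (O(3ⁿ)) grows fastest and dominates all others.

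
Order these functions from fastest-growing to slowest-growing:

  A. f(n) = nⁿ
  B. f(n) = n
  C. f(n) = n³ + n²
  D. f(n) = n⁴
A > D > C > B

Comparing growth rates:
A = nⁿ is O(nⁿ)
D = n⁴ is O(n⁴)
C = n³ + n² is O(n³)
B = n is O(n)

Therefore, the order from fastest to slowest is: A > D > C > B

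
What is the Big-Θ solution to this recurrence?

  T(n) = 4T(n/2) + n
Θ(n²)

Master Theorem: a = 4, b = 2, f(n) = n.
Compute the critical exponent d = log₂(4) = 2.
Compare f(n) = Θ(n) against n^d:
  k = 1 < d = 2, so f(n) = O(n^(d-ε)) — Case 1.
  The recursion cost dominates: T(n) = Θ(n^d) = Θ(n²).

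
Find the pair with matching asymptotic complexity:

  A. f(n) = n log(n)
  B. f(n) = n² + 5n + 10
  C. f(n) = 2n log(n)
A and C

Examining each function:
  A. n log(n) is O(n log n)
  B. n² + 5n + 10 is O(n²)
  C. 2n log(n) is O(n log n)

Functions A and C both have the same complexity class.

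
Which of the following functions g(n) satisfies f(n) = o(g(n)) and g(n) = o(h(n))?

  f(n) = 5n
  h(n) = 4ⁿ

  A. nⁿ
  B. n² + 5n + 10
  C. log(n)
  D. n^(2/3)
B

We need g(n) with 5n = o(g(n)) and g(n) = o(4ⁿ), i.e. O(n) ≺ g ≺ O(4ⁿ).
Check each option:
  A. nⁿ — O(nⁿ) does not grow strictly slower than h(n)
  B. n² + 5n + 10 — O(n²) is strictly between O(n) and O(4ⁿ) ✓
  C. log(n) — O(log n) does not grow strictly faster than f(n)
  D. n^(2/3) — O(n^(2/3)) does not grow strictly faster than f(n)

Only option B (n² + 5n + 10) lies strictly between.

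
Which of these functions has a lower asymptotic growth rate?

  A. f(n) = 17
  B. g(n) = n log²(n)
A

f(n) = 17 is O(1), while g(n) = n log²(n) is O(n log² n).
Since O(1) grows slower than O(n log² n), f(n) is dominated.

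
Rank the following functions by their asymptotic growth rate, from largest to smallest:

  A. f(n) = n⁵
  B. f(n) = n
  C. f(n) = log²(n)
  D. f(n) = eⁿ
D > A > B > C

Comparing growth rates:
D = eⁿ is O(eⁿ)
A = n⁵ is O(n⁵)
B = n is O(n)
C = log²(n) is O(log² n)

Therefore, the order from fastest to slowest is: D > A > B > C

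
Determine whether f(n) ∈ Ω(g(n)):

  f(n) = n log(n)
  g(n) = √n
True

f(n) = n log(n) is O(n log n), and g(n) = √n is O(√n).
Since O(n log n) grows at least as fast as O(√n), f(n) = Ω(g(n)) is true.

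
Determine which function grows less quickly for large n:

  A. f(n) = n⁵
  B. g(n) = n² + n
B

f(n) = n⁵ is O(n⁵), while g(n) = n² + n is O(n²).
Since O(n²) grows slower than O(n⁵), g(n) is dominated.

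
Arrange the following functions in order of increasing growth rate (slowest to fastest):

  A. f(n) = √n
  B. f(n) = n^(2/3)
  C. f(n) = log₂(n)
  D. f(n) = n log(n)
C < A < B < D

Comparing growth rates:
C = log₂(n) is O(log n)
A = √n is O(√n)
B = n^(2/3) is O(n^(2/3))
D = n log(n) is O(n log n)

Therefore, the order from slowest to fastest is: C < A < B < D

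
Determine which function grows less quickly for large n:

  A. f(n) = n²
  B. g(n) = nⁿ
A

f(n) = n² is O(n²), while g(n) = nⁿ is O(nⁿ).
Since O(n²) grows slower than O(nⁿ), f(n) is dominated.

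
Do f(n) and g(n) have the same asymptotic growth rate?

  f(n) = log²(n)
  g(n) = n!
False

f(n) = log²(n) is O(log² n), and g(n) = n! is O(n!).
Since they have different growth rates, f(n) = Θ(g(n)) is false.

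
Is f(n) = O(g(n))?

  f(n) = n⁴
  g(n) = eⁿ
True

f(n) = n⁴ is O(n⁴), and g(n) = eⁿ is O(eⁿ).
Since O(n⁴) ⊆ O(eⁿ) (f grows no faster than g), f(n) = O(g(n)) is true.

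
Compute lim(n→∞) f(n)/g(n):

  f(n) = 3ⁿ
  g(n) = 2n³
∞

Since 3ⁿ (O(3ⁿ)) grows faster than 2n³ (O(n³)),
the ratio f(n)/g(n) → ∞ as n → ∞.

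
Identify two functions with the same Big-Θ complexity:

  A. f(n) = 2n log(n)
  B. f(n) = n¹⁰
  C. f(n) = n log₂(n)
A and C

Examining each function:
  A. 2n log(n) is O(n log n)
  B. n¹⁰ is O(n¹⁰)
  C. n log₂(n) is O(n log n)

Functions A and C both have the same complexity class.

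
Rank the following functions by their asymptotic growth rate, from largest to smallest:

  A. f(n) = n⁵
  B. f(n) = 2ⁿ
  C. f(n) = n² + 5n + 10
B > A > C

Comparing growth rates:
B = 2ⁿ is O(2ⁿ)
A = n⁵ is O(n⁵)
C = n² + 5n + 10 is O(n²)

Therefore, the order from fastest to slowest is: B > A > C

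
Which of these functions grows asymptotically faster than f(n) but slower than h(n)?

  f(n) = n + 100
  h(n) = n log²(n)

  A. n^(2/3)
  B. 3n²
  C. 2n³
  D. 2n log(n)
D

We need g(n) with n + 100 = o(g(n)) and g(n) = o(n log²(n)), i.e. O(n) ≺ g ≺ O(n log² n).
Check each option:
  A. n^(2/3) — O(n^(2/3)) does not grow strictly faster than f(n)
  B. 3n² — O(n²) does not grow strictly slower than h(n)
  C. 2n³ — O(n³) does not grow strictly slower than h(n)
  D. 2n log(n) — O(n log n) is strictly between O(n) and O(n log² n) ✓

Only option D (2n log(n)) lies strictly between.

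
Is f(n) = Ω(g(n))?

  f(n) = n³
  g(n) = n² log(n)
True

f(n) = n³ is O(n³), and g(n) = n² log(n) is O(n² log n).
Since O(n³) grows at least as fast as O(n² log n), f(n) = Ω(g(n)) is true.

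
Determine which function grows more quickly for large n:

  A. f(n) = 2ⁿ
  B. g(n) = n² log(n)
A

f(n) = 2ⁿ is O(2ⁿ), while g(n) = n² log(n) is O(n² log n).
Since O(2ⁿ) grows faster than O(n² log n), f(n) dominates.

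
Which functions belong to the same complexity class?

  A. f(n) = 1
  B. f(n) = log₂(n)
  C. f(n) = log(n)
B and C

Examining each function:
  A. 1 is O(1)
  B. log₂(n) is O(log n)
  C. log(n) is O(log n)

Functions B and C both have the same complexity class.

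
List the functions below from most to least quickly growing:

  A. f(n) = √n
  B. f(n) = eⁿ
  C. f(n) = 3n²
B > C > A

Comparing growth rates:
B = eⁿ is O(eⁿ)
C = 3n² is O(n²)
A = √n is O(√n)

Therefore, the order from fastest to slowest is: B > C > A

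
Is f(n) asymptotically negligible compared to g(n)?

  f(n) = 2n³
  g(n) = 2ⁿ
True

f(n) = 2n³ is O(n³), and g(n) = 2ⁿ is O(2ⁿ).
Since O(n³) grows strictly slower than O(2ⁿ), f(n) = o(g(n)) is true.
This means lim(n→∞) f(n)/g(n) = 0.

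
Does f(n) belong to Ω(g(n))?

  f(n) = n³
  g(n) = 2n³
True

f(n) = n³ and g(n) = 2n³ are both O(n³).
Big-Ω permits equal growth rates (f ≥ c·g for some c > 0), so f(n) = Ω(g(n)) is true.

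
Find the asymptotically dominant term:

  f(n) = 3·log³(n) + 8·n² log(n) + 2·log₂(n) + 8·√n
8·n² log(n)

Looking at each term:
  - 3·log³(n) is O(log³ n)
  - 8·n² log(n) is O(n² log n)
  - 2·log₂(n) is O(log n)
  - 8·√n is O(√n)

The term 8·n² log(n) (O(n² log n)) grows fastest and dominates all others.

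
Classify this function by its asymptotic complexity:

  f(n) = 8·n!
O(n!)

The dominant term in 8·n! is 8·n!, which is Θ(n!).
Constants are absorbed, so the tightest bound is O(n!).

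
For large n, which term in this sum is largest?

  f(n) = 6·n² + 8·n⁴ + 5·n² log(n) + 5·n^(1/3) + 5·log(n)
8·n⁴

Looking at each term:
  - 6·n² is O(n²)
  - 8·n⁴ is O(n⁴)
  - 5·n² log(n) is O(n² log n)
  - 5·n^(1/3) is O(n^(1/3))
  - 5·log(n) is O(log n)

The term 8·n⁴ (O(n⁴)) grows fastest and dominates all others.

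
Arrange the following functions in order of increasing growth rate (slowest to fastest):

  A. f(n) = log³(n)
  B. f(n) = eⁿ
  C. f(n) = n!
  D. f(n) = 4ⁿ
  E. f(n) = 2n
A < E < B < D < C

Comparing growth rates:
A = log³(n) is O(log³ n)
E = 2n is O(n)
B = eⁿ is O(eⁿ)
D = 4ⁿ is O(4ⁿ)
C = n! is O(n!)

Therefore, the order from slowest to fastest is: A < E < B < D < C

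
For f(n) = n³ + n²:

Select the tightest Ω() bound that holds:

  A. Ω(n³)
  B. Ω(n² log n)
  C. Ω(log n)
A

f(n) = n³ + n² is Ω(n³).
All listed options are valid Big-Ω bounds (lower bounds),
but Ω(n³) is the tightest (largest valid bound).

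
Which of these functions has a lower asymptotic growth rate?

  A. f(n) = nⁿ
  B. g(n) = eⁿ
B

f(n) = nⁿ is O(nⁿ), while g(n) = eⁿ is O(eⁿ).
Since O(eⁿ) grows slower than O(nⁿ), g(n) is dominated.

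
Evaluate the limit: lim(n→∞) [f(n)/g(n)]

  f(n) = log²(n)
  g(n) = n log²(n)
0

Since log²(n) (O(log² n)) grows slower than n log²(n) (O(n log² n)),
the ratio f(n)/g(n) → 0 as n → ∞.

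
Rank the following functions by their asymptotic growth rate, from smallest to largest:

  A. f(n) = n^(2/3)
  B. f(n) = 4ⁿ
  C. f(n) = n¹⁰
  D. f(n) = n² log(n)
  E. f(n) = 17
E < A < D < C < B

Comparing growth rates:
E = 17 is O(1)
A = n^(2/3) is O(n^(2/3))
D = n² log(n) is O(n² log n)
C = n¹⁰ is O(n¹⁰)
B = 4ⁿ is O(4ⁿ)

Therefore, the order from slowest to fastest is: E < A < D < C < B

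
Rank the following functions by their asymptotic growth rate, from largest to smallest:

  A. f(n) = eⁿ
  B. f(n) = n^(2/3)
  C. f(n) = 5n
A > C > B

Comparing growth rates:
A = eⁿ is O(eⁿ)
C = 5n is O(n)
B = n^(2/3) is O(n^(2/3))

Therefore, the order from fastest to slowest is: A > C > B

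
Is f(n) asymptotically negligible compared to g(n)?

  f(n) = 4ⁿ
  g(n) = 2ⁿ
False

f(n) = 4ⁿ is O(4ⁿ), and g(n) = 2ⁿ is O(2ⁿ).
Since O(4ⁿ) grows faster than or equal to O(2ⁿ), f(n) = o(g(n)) is false.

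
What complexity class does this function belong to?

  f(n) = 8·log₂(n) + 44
O(log n)

The dominant term in 8·log₂(n) + 44 is 8·log₂(n), which is Θ(log n).
Lower-order terms (44) are asymptotically negligible.
Constants are absorbed, so the tightest bound is O(log n).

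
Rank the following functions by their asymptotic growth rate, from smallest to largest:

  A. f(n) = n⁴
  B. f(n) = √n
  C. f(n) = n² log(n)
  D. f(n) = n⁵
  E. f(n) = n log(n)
B < E < C < A < D

Comparing growth rates:
B = √n is O(√n)
E = n log(n) is O(n log n)
C = n² log(n) is O(n² log n)
A = n⁴ is O(n⁴)
D = n⁵ is O(n⁵)

Therefore, the order from slowest to fastest is: B < E < C < A < D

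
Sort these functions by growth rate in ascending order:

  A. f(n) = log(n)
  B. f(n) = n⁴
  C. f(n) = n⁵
A < B < C

Comparing growth rates:
A = log(n) is O(log n)
B = n⁴ is O(n⁴)
C = n⁵ is O(n⁵)

Therefore, the order from slowest to fastest is: A < B < C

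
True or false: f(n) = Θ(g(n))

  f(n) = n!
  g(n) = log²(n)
False

f(n) = n! is O(n!), and g(n) = log²(n) is O(log² n).
Since they have different growth rates, f(n) = Θ(g(n)) is false.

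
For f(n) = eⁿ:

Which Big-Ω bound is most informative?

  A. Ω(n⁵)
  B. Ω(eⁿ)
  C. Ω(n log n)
B

f(n) = eⁿ is Ω(eⁿ).
All listed options are valid Big-Ω bounds (lower bounds),
but Ω(eⁿ) is the tightest (largest valid bound).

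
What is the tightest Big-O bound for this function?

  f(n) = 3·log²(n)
O(log² n)

The dominant term in 3·log²(n) is 3·log²(n), which is Θ(log² n).
Constants are absorbed, so the tightest bound is O(log² n).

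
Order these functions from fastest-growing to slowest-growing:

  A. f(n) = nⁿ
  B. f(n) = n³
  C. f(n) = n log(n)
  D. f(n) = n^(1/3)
A > B > C > D

Comparing growth rates:
A = nⁿ is O(nⁿ)
B = n³ is O(n³)
C = n log(n) is O(n log n)
D = n^(1/3) is O(n^(1/3))

Therefore, the order from fastest to slowest is: A > B > C > D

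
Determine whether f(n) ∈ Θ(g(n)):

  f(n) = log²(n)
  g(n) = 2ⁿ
False

f(n) = log²(n) is O(log² n), and g(n) = 2ⁿ is O(2ⁿ).
Since they have different growth rates, f(n) = Θ(g(n)) is false.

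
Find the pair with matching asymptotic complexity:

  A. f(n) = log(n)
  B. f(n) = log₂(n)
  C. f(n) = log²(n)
A and B

Examining each function:
  A. log(n) is O(log n)
  B. log₂(n) is O(log n)
  C. log²(n) is O(log² n)

Functions A and B both have the same complexity class.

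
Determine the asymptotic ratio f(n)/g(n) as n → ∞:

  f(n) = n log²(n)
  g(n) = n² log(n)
0

Since n log²(n) (O(n log² n)) grows slower than n² log(n) (O(n² log n)),
the ratio f(n)/g(n) → 0 as n → ∞.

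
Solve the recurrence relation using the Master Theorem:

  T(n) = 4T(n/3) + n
Θ(n^log₃(4))

Master Theorem: a = 4, b = 3, f(n) = n.
Compute the critical exponent d = log₃(4) = 1.262.
Compare f(n) = Θ(n) against n^d:
  k = 1 < d = 1.262, so f(n) = O(n^(d-ε)) — Case 1.
  The recursion cost dominates: T(n) = Θ(n^d) = Θ(n^log₃(4)).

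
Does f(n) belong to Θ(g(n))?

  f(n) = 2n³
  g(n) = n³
True

f(n) = 2n³ and g(n) = n³ are both O(n³).
Since they have the same asymptotic growth rate, f(n) = Θ(g(n)) is true.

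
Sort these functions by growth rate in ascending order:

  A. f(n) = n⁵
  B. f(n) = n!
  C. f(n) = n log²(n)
C < A < B

Comparing growth rates:
C = n log²(n) is O(n log² n)
A = n⁵ is O(n⁵)
B = n! is O(n!)

Therefore, the order from slowest to fastest is: C < A < B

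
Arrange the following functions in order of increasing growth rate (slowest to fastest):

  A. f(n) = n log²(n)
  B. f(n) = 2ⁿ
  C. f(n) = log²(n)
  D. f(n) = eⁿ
C < A < B < D

Comparing growth rates:
C = log²(n) is O(log² n)
A = n log²(n) is O(n log² n)
B = 2ⁿ is O(2ⁿ)
D = eⁿ is O(eⁿ)

Therefore, the order from slowest to fastest is: C < A < B < D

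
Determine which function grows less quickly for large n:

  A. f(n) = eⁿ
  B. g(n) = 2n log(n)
B

f(n) = eⁿ is O(eⁿ), while g(n) = 2n log(n) is O(n log n).
Since O(n log n) grows slower than O(eⁿ), g(n) is dominated.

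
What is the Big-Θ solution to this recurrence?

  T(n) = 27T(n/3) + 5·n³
Θ(n³ log n)

Master Theorem: a = 27, b = 3, f(n) = 5·n³.
Compute the critical exponent d = log₃(27) = 3.
Compare f(n) = Θ(n³) against n^d:
  k = 3 = d, so f(n) = Θ(n^d) — Case 2.
  Work is balanced across levels: T(n) = Θ(n^d log n) = Θ(n³ log n).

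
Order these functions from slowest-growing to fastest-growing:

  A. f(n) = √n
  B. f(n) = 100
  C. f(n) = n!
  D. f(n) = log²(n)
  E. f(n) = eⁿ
B < D < A < E < C

Comparing growth rates:
B = 100 is O(1)
D = log²(n) is O(log² n)
A = √n is O(√n)
E = eⁿ is O(eⁿ)
C = n! is O(n!)

Therefore, the order from slowest to fastest is: B < D < A < E < C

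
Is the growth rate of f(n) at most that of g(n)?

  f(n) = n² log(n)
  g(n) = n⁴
True

f(n) = n² log(n) is O(n² log n), and g(n) = n⁴ is O(n⁴).
Since O(n² log n) ⊆ O(n⁴) (f grows no faster than g), f(n) = O(g(n)) is true.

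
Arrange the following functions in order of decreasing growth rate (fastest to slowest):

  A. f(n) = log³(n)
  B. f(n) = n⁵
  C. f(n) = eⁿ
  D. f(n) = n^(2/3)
C > B > D > A

Comparing growth rates:
C = eⁿ is O(eⁿ)
B = n⁵ is O(n⁵)
D = n^(2/3) is O(n^(2/3))
A = log³(n) is O(log³ n)

Therefore, the order from fastest to slowest is: C > B > D > A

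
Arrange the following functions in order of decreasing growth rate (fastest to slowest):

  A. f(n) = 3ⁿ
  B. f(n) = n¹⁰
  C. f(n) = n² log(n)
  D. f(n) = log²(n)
A > B > C > D

Comparing growth rates:
A = 3ⁿ is O(3ⁿ)
B = n¹⁰ is O(n¹⁰)
C = n² log(n) is O(n² log n)
D = log²(n) is O(log² n)

Therefore, the order from fastest to slowest is: A > B > C > D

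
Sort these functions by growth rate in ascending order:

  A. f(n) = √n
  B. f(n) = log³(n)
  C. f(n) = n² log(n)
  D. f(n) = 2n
B < A < D < C

Comparing growth rates:
B = log³(n) is O(log³ n)
A = √n is O(√n)
D = 2n is O(n)
C = n² log(n) is O(n² log n)

Therefore, the order from slowest to fastest is: B < A < D < C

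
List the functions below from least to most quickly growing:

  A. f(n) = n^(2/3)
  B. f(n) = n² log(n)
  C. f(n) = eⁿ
A < B < C

Comparing growth rates:
A = n^(2/3) is O(n^(2/3))
B = n² log(n) is O(n² log n)
C = eⁿ is O(eⁿ)

Therefore, the order from slowest to fastest is: A < B < C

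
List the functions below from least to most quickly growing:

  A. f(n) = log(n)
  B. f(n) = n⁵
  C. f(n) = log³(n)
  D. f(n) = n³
A < C < D < B

Comparing growth rates:
A = log(n) is O(log n)
C = log³(n) is O(log³ n)
D = n³ is O(n³)
B = n⁵ is O(n⁵)

Therefore, the order from slowest to fastest is: A < C < D < B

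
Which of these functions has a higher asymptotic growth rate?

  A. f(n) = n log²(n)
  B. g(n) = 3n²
B

f(n) = n log²(n) is O(n log² n), while g(n) = 3n² is O(n²).
Since O(n²) grows faster than O(n log² n), g(n) dominates.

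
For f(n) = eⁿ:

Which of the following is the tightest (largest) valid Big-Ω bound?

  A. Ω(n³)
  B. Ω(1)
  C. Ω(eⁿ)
C

f(n) = eⁿ is Ω(eⁿ).
All listed options are valid Big-Ω bounds (lower bounds),
but Ω(eⁿ) is the tightest (largest valid bound).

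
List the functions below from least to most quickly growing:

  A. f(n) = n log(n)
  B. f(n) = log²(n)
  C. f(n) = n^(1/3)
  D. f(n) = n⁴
B < C < A < D

Comparing growth rates:
B = log²(n) is O(log² n)
C = n^(1/3) is O(n^(1/3))
A = n log(n) is O(n log n)
D = n⁴ is O(n⁴)

Therefore, the order from slowest to fastest is: B < C < A < D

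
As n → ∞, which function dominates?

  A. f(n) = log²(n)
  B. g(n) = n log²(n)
B

f(n) = log²(n) is O(log² n), while g(n) = n log²(n) is O(n log² n).
Since O(n log² n) grows faster than O(log² n), g(n) dominates.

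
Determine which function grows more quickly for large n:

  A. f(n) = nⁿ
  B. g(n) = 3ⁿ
A

f(n) = nⁿ is O(nⁿ), while g(n) = 3ⁿ is O(3ⁿ).
Since O(nⁿ) grows faster than O(3ⁿ), f(n) dominates.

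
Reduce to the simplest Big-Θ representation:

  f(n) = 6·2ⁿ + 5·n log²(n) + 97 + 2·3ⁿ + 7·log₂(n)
Θ(3ⁿ)

Order the terms by growth rate: 97 ≺ 7·log₂(n) ≺ 5·n log²(n) ≺ 6·2ⁿ ≺ 2·3ⁿ.
The fastest-growing term 2·3ⁿ dominates as n → ∞; dropping its constant factor gives Θ(3ⁿ).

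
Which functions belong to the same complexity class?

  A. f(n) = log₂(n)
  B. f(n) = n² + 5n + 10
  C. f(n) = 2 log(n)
A and C

Examining each function:
  A. log₂(n) is O(log n)
  B. n² + 5n + 10 is O(n²)
  C. 2 log(n) is O(log n)

Functions A and C both have the same complexity class.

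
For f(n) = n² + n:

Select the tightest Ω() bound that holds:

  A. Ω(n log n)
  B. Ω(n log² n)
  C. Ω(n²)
C

f(n) = n² + n is Ω(n²).
All listed options are valid Big-Ω bounds (lower bounds),
but Ω(n²) is the tightest (largest valid bound).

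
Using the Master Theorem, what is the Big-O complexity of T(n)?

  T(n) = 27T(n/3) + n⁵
Θ(n⁵)

Master Theorem: a = 27, b = 3, f(n) = n⁵.
Compute the critical exponent d = log₃(27) = 3.
Compare f(n) = Θ(n⁵) against n^d:
  k = 5 > d = 3, so f(n) = Ω(n^(d+ε)) — Case 3.
  Regularity: a·(n/b)^5/n^5 = a/b^5 = 27/243 < 1 ✓.
  The top-level work dominates: T(n) = Θ(f(n)) = Θ(n⁵).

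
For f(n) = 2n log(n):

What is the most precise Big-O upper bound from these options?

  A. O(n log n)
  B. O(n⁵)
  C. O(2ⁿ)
A

f(n) = 2n log(n) is O(n log n).
All listed options are valid Big-O bounds (upper bounds),
but O(n log n) is the tightest (smallest valid bound).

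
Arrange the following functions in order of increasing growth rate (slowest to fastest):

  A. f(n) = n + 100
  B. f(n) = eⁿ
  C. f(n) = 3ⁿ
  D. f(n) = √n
D < A < B < C

Comparing growth rates:
D = √n is O(√n)
A = n + 100 is O(n)
B = eⁿ is O(eⁿ)
C = 3ⁿ is O(3ⁿ)

Therefore, the order from slowest to fastest is: D < A < B < C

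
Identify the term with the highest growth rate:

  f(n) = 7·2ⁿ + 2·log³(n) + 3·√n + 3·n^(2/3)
7·2ⁿ

Looking at each term:
  - 7·2ⁿ is O(2ⁿ)
  - 2·log³(n) is O(log³ n)
  - 3·√n is O(√n)
  - 3·n^(2/3) is O(n^(2/3))

The term 7·2ⁿ (O(2ⁿ)) grows fastest and dominates all others.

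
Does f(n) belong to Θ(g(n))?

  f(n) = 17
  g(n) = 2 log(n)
False

f(n) = 17 is O(1), and g(n) = 2 log(n) is O(log n).
Since they have different growth rates, f(n) = Θ(g(n)) is false.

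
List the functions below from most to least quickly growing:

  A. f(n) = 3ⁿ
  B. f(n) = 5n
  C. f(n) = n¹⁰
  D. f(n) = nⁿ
D > A > C > B

Comparing growth rates:
D = nⁿ is O(nⁿ)
A = 3ⁿ is O(3ⁿ)
C = n¹⁰ is O(n¹⁰)
B = 5n is O(n)

Therefore, the order from fastest to slowest is: D > A > C > B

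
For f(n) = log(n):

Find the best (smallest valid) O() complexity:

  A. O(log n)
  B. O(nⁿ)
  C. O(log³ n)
A

f(n) = log(n) is O(log n).
All listed options are valid Big-O bounds (upper bounds),
but O(log n) is the tightest (smallest valid bound).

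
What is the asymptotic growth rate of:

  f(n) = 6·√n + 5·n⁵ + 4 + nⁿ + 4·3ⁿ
Θ(nⁿ)

Order the terms by growth rate: 4 ≺ 6·√n ≺ 5·n⁵ ≺ 4·3ⁿ ≺ nⁿ.
The fastest-growing term nⁿ dominates as n → ∞; dropping its constant factor gives Θ(nⁿ).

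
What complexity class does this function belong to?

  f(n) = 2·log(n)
O(log n)

The dominant term in 2·log(n) is 2·log(n), which is Θ(log n).
Constants are absorbed, so the tightest bound is O(log n).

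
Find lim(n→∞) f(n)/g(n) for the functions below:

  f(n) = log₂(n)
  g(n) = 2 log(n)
1/(2*log(2))

Since log₂(n) and 2 log(n) have the same growth rate (O(log n)),
the ratio converges to a constant: 1/(2*log(2)).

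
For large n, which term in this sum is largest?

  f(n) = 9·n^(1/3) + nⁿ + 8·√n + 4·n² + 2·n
nⁿ

Looking at each term:
  - 9·n^(1/3) is O(n^(1/3))
  - nⁿ is O(nⁿ)
  - 8·√n is O(√n)
  - 4·n² is O(n²)
  - 2·n is O(n)

The term nⁿ (O(nⁿ)) grows fastest and dominates all others.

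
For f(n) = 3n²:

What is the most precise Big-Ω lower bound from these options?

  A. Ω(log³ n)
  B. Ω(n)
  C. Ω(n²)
C

f(n) = 3n² is Ω(n²).
All listed options are valid Big-Ω bounds (lower bounds),
but Ω(n²) is the tightest (largest valid bound).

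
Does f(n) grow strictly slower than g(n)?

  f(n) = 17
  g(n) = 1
False

f(n) = 17 is O(1), and g(n) = 1 is O(1).
Since they have the same growth rate, f(n) = o(g(n)) is false.
(f = o(g) requires f to grow strictly slower, not equal.)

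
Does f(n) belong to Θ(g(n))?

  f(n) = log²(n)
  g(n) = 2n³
False

f(n) = log²(n) is O(log² n), and g(n) = 2n³ is O(n³).
Since they have different growth rates, f(n) = Θ(g(n)) is false.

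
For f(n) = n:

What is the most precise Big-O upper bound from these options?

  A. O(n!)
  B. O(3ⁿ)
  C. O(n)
C

f(n) = n is O(n).
All listed options are valid Big-O bounds (upper bounds),
but O(n) is the tightest (smallest valid bound).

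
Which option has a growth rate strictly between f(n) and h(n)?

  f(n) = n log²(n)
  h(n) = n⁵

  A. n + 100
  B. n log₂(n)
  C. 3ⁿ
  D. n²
D

We need g(n) with n log²(n) = o(g(n)) and g(n) = o(n⁵), i.e. O(n log² n) ≺ g ≺ O(n⁵).
Check each option:
  A. n + 100 — O(n) does not grow strictly faster than f(n)
  B. n log₂(n) — O(n log n) does not grow strictly faster than f(n)
  C. 3ⁿ — O(3ⁿ) does not grow strictly slower than h(n)
  D. n² — O(n²) is strictly between O(n log² n) and O(n⁵) ✓

Only option D (n²) lies strictly between.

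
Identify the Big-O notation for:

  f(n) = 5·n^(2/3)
O(n^(2/3))

The dominant term in 5·n^(2/3) is 5·n^(2/3), which is Θ(n^(2/3)).
Constants are absorbed, so the tightest bound is O(n^(2/3)).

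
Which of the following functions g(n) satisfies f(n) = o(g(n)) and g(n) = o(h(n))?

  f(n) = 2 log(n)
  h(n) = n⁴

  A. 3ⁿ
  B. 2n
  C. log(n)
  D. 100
B

We need g(n) with 2 log(n) = o(g(n)) and g(n) = o(n⁴), i.e. O(log n) ≺ g ≺ O(n⁴).
Check each option:
  A. 3ⁿ — O(3ⁿ) does not grow strictly slower than h(n)
  B. 2n — O(n) is strictly between O(log n) and O(n⁴) ✓
  C. log(n) — O(log n) does not grow strictly faster than f(n)
  D. 100 — O(1) does not grow strictly faster than f(n)

Only option B (2n) lies strictly between.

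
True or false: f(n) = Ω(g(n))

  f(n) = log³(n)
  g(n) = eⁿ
False

f(n) = log³(n) is O(log³ n), and g(n) = eⁿ is O(eⁿ).
Since O(log³ n) grows slower than O(eⁿ), f(n) = Ω(g(n)) is false.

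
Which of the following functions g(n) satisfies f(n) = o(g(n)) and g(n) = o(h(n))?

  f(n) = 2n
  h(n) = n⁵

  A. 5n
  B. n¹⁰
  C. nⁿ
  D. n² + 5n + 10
D

We need g(n) with 2n = o(g(n)) and g(n) = o(n⁵), i.e. O(n) ≺ g ≺ O(n⁵).
Check each option:
  A. 5n — O(n) does not grow strictly faster than f(n)
  B. n¹⁰ — O(n¹⁰) does not grow strictly slower than h(n)
  C. nⁿ — O(nⁿ) does not grow strictly slower than h(n)
  D. n² + 5n + 10 — O(n²) is strictly between O(n) and O(n⁵) ✓

Only option D (n² + 5n + 10) lies strictly between.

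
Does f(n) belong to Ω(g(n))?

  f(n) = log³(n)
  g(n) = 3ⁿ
False

f(n) = log³(n) is O(log³ n), and g(n) = 3ⁿ is O(3ⁿ).
Since O(log³ n) grows slower than O(3ⁿ), f(n) = Ω(g(n)) is false.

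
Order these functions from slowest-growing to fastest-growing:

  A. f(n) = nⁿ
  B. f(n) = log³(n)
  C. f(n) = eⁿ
B < C < A

Comparing growth rates:
B = log³(n) is O(log³ n)
C = eⁿ is O(eⁿ)
A = nⁿ is O(nⁿ)

Therefore, the order from slowest to fastest is: B < C < A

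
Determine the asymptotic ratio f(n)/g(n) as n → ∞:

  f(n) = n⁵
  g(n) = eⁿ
0

Since n⁵ (O(n⁵)) grows slower than eⁿ (O(eⁿ)),
the ratio f(n)/g(n) → 0 as n → ∞.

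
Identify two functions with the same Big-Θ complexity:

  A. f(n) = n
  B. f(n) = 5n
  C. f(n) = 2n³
A and B

Examining each function:
  A. n is O(n)
  B. 5n is O(n)
  C. 2n³ is O(n³)

Functions A and B both have the same complexity class.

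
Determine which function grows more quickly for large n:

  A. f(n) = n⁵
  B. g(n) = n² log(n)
A

f(n) = n⁵ is O(n⁵), while g(n) = n² log(n) is O(n² log n).
Since O(n⁵) grows faster than O(n² log n), f(n) dominates.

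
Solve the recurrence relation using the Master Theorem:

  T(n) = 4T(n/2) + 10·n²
Θ(n² log n)

Master Theorem: a = 4, b = 2, f(n) = 10·n².
Compute the critical exponent d = log₂(4) = 2.
Compare f(n) = Θ(n²) against n^d:
  k = 2 = d, so f(n) = Θ(n^d) — Case 2.
  Work is balanced across levels: T(n) = Θ(n^d log n) = Θ(n² log n).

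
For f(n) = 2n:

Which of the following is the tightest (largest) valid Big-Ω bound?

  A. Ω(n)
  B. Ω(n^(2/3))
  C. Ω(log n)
A

f(n) = 2n is Ω(n).
All listed options are valid Big-Ω bounds (lower bounds),
but Ω(n) is the tightest (largest valid bound).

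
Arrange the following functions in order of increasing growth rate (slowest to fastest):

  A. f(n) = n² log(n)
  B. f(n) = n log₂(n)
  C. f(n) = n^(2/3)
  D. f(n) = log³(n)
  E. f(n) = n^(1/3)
D < E < C < B < A

Comparing growth rates:
D = log³(n) is O(log³ n)
E = n^(1/3) is O(n^(1/3))
C = n^(2/3) is O(n^(2/3))
B = n log₂(n) is O(n log n)
A = n² log(n) is O(n² log n)

Therefore, the order from slowest to fastest is: D < E < C < B < A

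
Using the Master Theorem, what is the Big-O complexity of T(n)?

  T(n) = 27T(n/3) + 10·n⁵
Θ(n⁵)

Master Theorem: a = 27, b = 3, f(n) = 10·n⁵.
Compute the critical exponent d = log₃(27) = 3.
Compare f(n) = Θ(n⁵) against n^d:
  k = 5 > d = 3, so f(n) = Ω(n^(d+ε)) — Case 3.
  Regularity: a·(n/b)^5/n^5 = a/b^5 = 27/243 < 1 ✓.
  The top-level work dominates: T(n) = Θ(f(n)) = Θ(n⁵).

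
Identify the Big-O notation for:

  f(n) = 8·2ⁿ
O(2ⁿ)

The dominant term in 8·2ⁿ is 8·2ⁿ, which is Θ(2ⁿ).
Constants are absorbed, so the tightest bound is O(2ⁿ).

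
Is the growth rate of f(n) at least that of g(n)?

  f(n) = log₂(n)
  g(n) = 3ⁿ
False

f(n) = log₂(n) is O(log n), and g(n) = 3ⁿ is O(3ⁿ).
Since O(log n) grows slower than O(3ⁿ), f(n) = Ω(g(n)) is false.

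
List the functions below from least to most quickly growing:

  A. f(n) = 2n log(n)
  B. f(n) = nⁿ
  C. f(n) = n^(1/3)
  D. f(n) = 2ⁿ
C < A < D < B

Comparing growth rates:
C = n^(1/3) is O(n^(1/3))
A = 2n log(n) is O(n log n)
D = 2ⁿ is O(2ⁿ)
B = nⁿ is O(nⁿ)

Therefore, the order from slowest to fastest is: C < A < D < B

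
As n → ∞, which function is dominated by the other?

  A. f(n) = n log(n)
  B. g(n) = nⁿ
A

f(n) = n log(n) is O(n log n), while g(n) = nⁿ is O(nⁿ).
Since O(n log n) grows slower than O(nⁿ), f(n) is dominated.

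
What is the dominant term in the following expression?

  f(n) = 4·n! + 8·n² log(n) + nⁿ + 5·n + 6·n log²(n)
nⁿ

Looking at each term:
  - 4·n! is O(n!)
  - 8·n² log(n) is O(n² log n)
  - nⁿ is O(nⁿ)
  - 5·n is O(n)
  - 6·n log²(n) is O(n log² n)

The term nⁿ (O(nⁿ)) grows fastest and dominates all others.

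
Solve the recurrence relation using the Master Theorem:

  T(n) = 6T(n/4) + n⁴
Θ(n⁴)

Master Theorem: a = 6, b = 4, f(n) = n⁴.
Compute the critical exponent d = log₄(6) = 1.292.
Compare f(n) = Θ(n⁴) against n^d:
  k = 4 > d = 1.292, so f(n) = Ω(n^(d+ε)) — Case 3.
  Regularity: a·(n/b)^4/n^4 = a/b^4 = 6/256 < 1 ✓.
  The top-level work dominates: T(n) = Θ(f(n)) = Θ(n⁴).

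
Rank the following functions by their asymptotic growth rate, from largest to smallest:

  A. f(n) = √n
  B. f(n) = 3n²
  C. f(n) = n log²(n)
B > C > A

Comparing growth rates:
B = 3n² is O(n²)
C = n log²(n) is O(n log² n)
A = √n is O(√n)

Therefore, the order from fastest to slowest is: B > C > A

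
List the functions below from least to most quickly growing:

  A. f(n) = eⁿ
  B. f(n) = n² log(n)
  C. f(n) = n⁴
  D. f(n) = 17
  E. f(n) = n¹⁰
D < B < C < E < A

Comparing growth rates:
D = 17 is O(1)
B = n² log(n) is O(n² log n)
C = n⁴ is O(n⁴)
E = n¹⁰ is O(n¹⁰)
A = eⁿ is O(eⁿ)

Therefore, the order from slowest to fastest is: D < B < C < E < A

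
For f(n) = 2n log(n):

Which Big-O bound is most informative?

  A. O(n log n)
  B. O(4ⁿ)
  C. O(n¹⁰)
A

f(n) = 2n log(n) is O(n log n).
All listed options are valid Big-O bounds (upper bounds),
but O(n log n) is the tightest (smallest valid bound).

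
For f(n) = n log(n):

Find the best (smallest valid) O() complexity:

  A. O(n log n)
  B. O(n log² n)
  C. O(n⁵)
A

f(n) = n log(n) is O(n log n).
All listed options are valid Big-O bounds (upper bounds),
but O(n log n) is the tightest (smallest valid bound).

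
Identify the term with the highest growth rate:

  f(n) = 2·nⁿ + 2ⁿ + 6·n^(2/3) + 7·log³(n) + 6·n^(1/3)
2·nⁿ

Looking at each term:
  - 2·nⁿ is O(nⁿ)
  - 2ⁿ is O(2ⁿ)
  - 6·n^(2/3) is O(n^(2/3))
  - 7·log³(n) is O(log³ n)
  - 6·n^(1/3) is O(n^(1/3))

The term 2·nⁿ (O(nⁿ)) grows fastest and dominates all others.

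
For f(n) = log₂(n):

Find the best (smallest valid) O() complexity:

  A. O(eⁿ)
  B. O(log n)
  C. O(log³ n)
B

f(n) = log₂(n) is O(log n).
All listed options are valid Big-O bounds (upper bounds),
but O(log n) is the tightest (smallest valid bound).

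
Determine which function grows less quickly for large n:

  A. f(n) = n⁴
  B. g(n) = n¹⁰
A

f(n) = n⁴ is O(n⁴), while g(n) = n¹⁰ is O(n¹⁰).
Since O(n⁴) grows slower than O(n¹⁰), f(n) is dominated.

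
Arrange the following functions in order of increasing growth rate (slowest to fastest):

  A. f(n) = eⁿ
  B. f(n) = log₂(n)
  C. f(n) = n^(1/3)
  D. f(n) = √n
B < C < D < A

Comparing growth rates:
B = log₂(n) is O(log n)
C = n^(1/3) is O(n^(1/3))
D = √n is O(√n)
A = eⁿ is O(eⁿ)

Therefore, the order from slowest to fastest is: B < C < D < A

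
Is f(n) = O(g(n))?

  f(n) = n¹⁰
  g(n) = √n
False

f(n) = n¹⁰ is O(n¹⁰), and g(n) = √n is O(√n).
Since O(n¹⁰) grows faster than O(√n), f(n) = O(g(n)) is false.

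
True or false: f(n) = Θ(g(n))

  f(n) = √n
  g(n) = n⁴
False

f(n) = √n is O(√n), and g(n) = n⁴ is O(n⁴).
Since they have different growth rates, f(n) = Θ(g(n)) is false.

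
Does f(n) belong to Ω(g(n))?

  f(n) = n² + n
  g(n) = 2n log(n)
True

f(n) = n² + n is O(n²), and g(n) = 2n log(n) is O(n log n).
Since O(n²) grows at least as fast as O(n log n), f(n) = Ω(g(n)) is true.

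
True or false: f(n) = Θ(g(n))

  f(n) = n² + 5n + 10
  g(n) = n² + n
True

f(n) = n² + 5n + 10 and g(n) = n² + n are both O(n²).
Since they have the same asymptotic growth rate, f(n) = Θ(g(n)) is true.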